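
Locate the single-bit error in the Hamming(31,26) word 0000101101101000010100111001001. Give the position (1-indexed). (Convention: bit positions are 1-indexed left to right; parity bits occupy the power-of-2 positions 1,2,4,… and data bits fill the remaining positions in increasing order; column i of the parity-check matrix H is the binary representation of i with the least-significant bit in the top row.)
Syndrome s = H · r^T (mod 2), r = 0000101101101000010100111001001:
  s[0] = (1010101010101010101010101010101)·(0000101101101000010100111001001) mod 2 = 0+0+0+0+1+0+1+0+0+0+1+0+1+0+0+0+0+0+0+0+0+0+1+0+1+0+0+0+0+0+1 mod 2 = 1
  s[1] = (0110011001100110011001100110011)·(0000101101101000010100111001001) mod 2 = 0+0+0+0+0+0+1+0+0+1+1+0+0+0+0+0+0+1+0+0+0+0+1+0+0+0+0+0+0+0+1 mod 2 = 0
  s[2] = (0001111000011110000111100001111)·(0000101101101000010100111001001) mod 2 = 0+0+0+0+1+0+1+0+0+0+0+0+1+0+0+0+0+0+0+1+0+0+1+0+0+0+0+1+0+0+1 mod 2 = 1
  s[3] = (0000000111111110000000011111111)·(0000101101101000010100111001001) mod 2 = 0+0+0+0+0+0+0+1+0+1+1+0+1+0+0+0+0+0+0+0+0+0+0+1+1+0+0+1+0+0+1 mod 2 = 0
  s[4] = (0000000000000001111111111111111)·(0000101101101000010100111001001) mod 2 = 0+0+0+0+0+0+0+0+0+0+0+0+0+0+0+0+0+1+0+1+0+0+1+1+1+0+0+1+0+0+1 mod 2 = 1
Syndrome = 10101
Column i of H is the binary representation of i, so the syndrome is the binary index of the flipped bit.
Read s = 10101 with s[0] as LSB: 1·2^0 + 0·2^1 + 1·2^2 + 0·2^3 + 1·2^4 = 21.
Error is at bit position 21.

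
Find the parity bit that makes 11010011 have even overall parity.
Sum of data bits: 1+1+0+1+0+0+1+1 = 5.
5 mod 2 = 1, so parity bit = 1.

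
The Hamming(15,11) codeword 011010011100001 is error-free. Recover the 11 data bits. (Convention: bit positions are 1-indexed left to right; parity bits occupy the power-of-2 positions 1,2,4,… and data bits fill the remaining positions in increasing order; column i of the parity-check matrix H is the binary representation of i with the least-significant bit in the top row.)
Parity bits occupy power-of-2 positions; data bits are at positions {3,5,6,7,9,10,11,12,13,14,15} (1-indexed).
Extract: c[3]=1 c[5]=1 c[6]=0 c[7]=0 c[9]=1 c[10]=1 c[11]=0 c[12]=0 c[13]=0 c[14]=0 c[15]=1
Data = 11001100001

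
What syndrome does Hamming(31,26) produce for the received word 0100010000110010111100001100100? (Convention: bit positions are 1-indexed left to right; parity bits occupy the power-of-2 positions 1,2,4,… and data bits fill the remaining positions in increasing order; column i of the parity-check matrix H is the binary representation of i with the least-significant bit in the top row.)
Syndrome s = H · r^T (mod 2), r = 0100010000110010111100001100100:
  s[0] = (1010101010101010101010101010101)·(0100010000110010111100001100100) mod 2 = 0+0+0+0+0+0+0+0+0+0+1+0+0+0+1+0+1+0+1+0+0+0+0+0+1+0+0+0+1+0+0 mod 2 = 0
  s[1] = (0110011001100110011001100110011)·(0100010000110010111100001100100) mod 2 = 0+1+0+0+0+1+0+0+0+0+1+0+0+0+1+0+0+1+1+0+0+0+0+0+0+1+0+0+0+0+0 mod 2 = 1
  s[2] = (0001111000011110000111100001111)·(0100010000110010111100001100100) mod 2 = 0+0+0+0+0+1+0+0+0+0+0+1+0+0+1+0+0+0+0+1+0+0+0+0+0+0+0+0+1+0+0 mod 2 = 1
  s[3] = (0000000111111110000000011111111)·(0100010000110010111100001100100) mod 2 = 0+0+0+0+0+0+0+0+0+0+1+1+0+0+1+0+0+0+0+0+0+0+0+0+1+1+0+0+1+0+0 mod 2 = 0
  s[4] = (0000000000000001111111111111111)·(0100010000110010111100001100100) mod 2 = 0+0+0+0+0+0+0+0+0+0+0+0+0+0+0+0+1+1+1+1+0+0+0+0+1+1+0+0+1+0+0 mod 2 = 1
Syndrome = 01101
Non-zero syndrome: error at position 22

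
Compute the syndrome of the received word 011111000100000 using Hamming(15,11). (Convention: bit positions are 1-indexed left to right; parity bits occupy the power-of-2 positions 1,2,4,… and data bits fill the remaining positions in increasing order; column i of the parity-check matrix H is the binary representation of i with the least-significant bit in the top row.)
Syndrome s = H · r^T (mod 2), r = 011111000100000:
  s[0] = (101010101010101)·(011111000100000) mod 2 = 0+0+1+0+1+0+0+0+0+0+0+0+0+0+0 mod 2 = 0
  s[1] = (011001100110011)·(011111000100000) mod 2 = 0+1+1+0+0+1+0+0+0+1+0+0+0+0+0 mod 2 = 0
  s[2] = (000111100001111)·(011111000100000) mod 2 = 0+0+0+1+1+1+0+0+0+0+0+0+0+0+0 mod 2 = 1
  s[3] = (000000011111111)·(011111000100000) mod 2 = 0+0+0+0+0+0+0+0+0+1+0+0+0+0+0 mod 2 = 1
Syndrome = 0011
Non-zero syndrome: error at position 12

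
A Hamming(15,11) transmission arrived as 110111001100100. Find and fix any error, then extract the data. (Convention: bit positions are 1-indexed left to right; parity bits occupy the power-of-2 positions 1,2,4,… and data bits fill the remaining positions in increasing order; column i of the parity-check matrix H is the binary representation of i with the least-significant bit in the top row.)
Syndrome s = H · r^T (mod 2), r = 110111001100100:
  s[0] = (101010101010101)·(110111001100100) mod 2 = 1+0+0+0+1+0+0+0+1+0+0+0+1+0+0 mod 2 = 0
  s[1] = (011001100110011)·(110111001100100) mod 2 = 0+1+0+0+0+1+0+0+0+1+0+0+0+0+0 mod 2 = 1
  s[2] = (000111100001111)·(110111001100100) mod 2 = 0+0+0+1+1+1+0+0+0+0+0+0+1+0+0 mod 2 = 0
  s[3] = (000000011111111)·(110111001100100) mod 2 = 0+0+0+0+0+0+0+0+1+1+0+0+1+0+0 mod 2 = 1
Syndrome = 0101
Column 10 of H equals this syndrome → error at bit 10 (1-indexed).
Flip bit 10: 110111001100100 → 110111001000100
Extract data bits at positions {3,5,6,7,9,10,11,12,13,14,15}: 01101000100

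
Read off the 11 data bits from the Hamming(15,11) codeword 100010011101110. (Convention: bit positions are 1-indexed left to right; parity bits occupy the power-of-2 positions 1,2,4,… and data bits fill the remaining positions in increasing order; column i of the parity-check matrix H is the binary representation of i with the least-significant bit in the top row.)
Parity bits occupy power-of-2 positions; data bits are at positions {3,5,6,7,9,10,11,12,13,14,15} (1-indexed).
Extract: c[3]=0 c[5]=1 c[6]=0 c[7]=0 c[9]=1 c[10]=1 c[11]=0 c[12]=1 c[13]=1 c[14]=1 c[15]=0
Data = 01001101110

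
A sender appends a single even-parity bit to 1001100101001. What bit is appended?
Sum of data bits: 1+0+0+1+1+0+0+1+0+1+0+0+1 = 6.
6 mod 2 = 0, so parity bit = 0.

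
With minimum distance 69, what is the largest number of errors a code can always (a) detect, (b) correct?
(a) Detection requires d_min ≥ e+1, so e ≤ d_min − 1 = 68.
(b) Correction requires d_min ≥ 2t+1, so t ≤ ⌊(d_min − 1)/2⌋ = ⌊68/2⌋ = 34.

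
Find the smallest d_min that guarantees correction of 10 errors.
Correcting t errors requires d_min ≥ 2t + 1 = 2·10 + 1 = 21.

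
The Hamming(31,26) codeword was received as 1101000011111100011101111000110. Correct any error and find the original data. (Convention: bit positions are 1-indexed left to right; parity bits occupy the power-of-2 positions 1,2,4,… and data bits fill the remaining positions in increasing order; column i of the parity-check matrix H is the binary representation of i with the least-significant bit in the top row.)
Syndrome s = H · r^T (mod 2), r = 1101000011111100011101111000110:
  s[0] = (1010101010101010101010101010101)·(1101000011111100011101111000110) mod 2 = 1+0+0+0+0+0+0+0+1+0+1+0+1+0+0+0+0+0+1+0+0+0+1+0+1+0+0+0+1+0+0 mod 2 = 0
  s[1] = (0110011001100110011001100110011)·(1101000011111100011101111000110) mod 2 = 0+1+0+0+0+0+0+0+0+1+1+0+0+1+0+0+0+1+1+0+0+1+1+0+0+0+0+0+0+1+0 mod 2 = 1
  s[2] = (0001111000011110000111100001111)·(1101000011111100011101111000110) mod 2 = 0+0+0+1+0+0+0+0+0+0+0+1+1+1+0+0+0+0+0+1+0+1+1+0+0+0+0+0+1+1+0 mod 2 = 1
  s[3] = (0000000111111110000000011111111)·(1101000011111100011101111000110) mod 2 = 0+0+0+0+0+0+0+0+1+1+1+1+1+1+0+0+0+0+0+0+0+0+0+1+1+0+0+0+1+1+0 mod 2 = 0
  s[4] = (0000000000000001111111111111111)·(1101000011111100011101111000110) mod 2 = 0+0+0+0+0+0+0+0+0+0+0+0+0+0+0+0+0+1+1+1+0+1+1+1+1+0+0+0+1+1+0 mod 2 = 1
Syndrome = 01101
Column 22 of H equals this syndrome → error at bit 22 (1-indexed).
Flip bit 22: 1101000011111100011101111000110 → 1101000011111100011100111000110
Extract data bits at positions {3,5,6,7,9,10,11,12,13,14,15,17,18,19,20,21,22,23,24,25,26,27,28,29,30,31}: 00001111110011100111000110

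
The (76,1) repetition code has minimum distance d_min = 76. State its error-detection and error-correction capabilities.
Detection only: up to d_min − 1 = 75 errors.
Correction: up to ⌊(d_min − 1)/2⌋ = ⌊75/2⌋ = 37 errors.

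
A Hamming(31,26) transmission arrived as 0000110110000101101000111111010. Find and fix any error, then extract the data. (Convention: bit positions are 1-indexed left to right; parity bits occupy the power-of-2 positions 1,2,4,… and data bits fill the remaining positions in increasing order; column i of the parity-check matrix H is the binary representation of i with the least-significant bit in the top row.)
Syndrome s = H · r^T (mod 2), r = 0000110110000101101000111111010:
  s[0] = (1010101010101010101010101010101)·(0000110110000101101000111111010) mod 2 = 0+0+0+0+1+0+0+0+1+0+0+0+0+0+0+0+1+0+1+0+0+0+1+0+1+0+1+0+0+0+0 mod 2 = 1
  s[1] = (0110011001100110011001100110011)·(0000110110000101101000111111010) mod 2 = 0+0+0+0+0+1+0+0+0+0+0+0+0+1+0+0+0+0+1+0+0+0+1+0+0+1+1+0+0+1+0 mod 2 = 1
  s[2] = (0001111000011110000111100001111)·(0000110110000101101000111111010) mod 2 = 0+0+0+0+1+1+0+0+0+0+0+0+0+1+0+0+0+0+0+0+0+0+1+0+0+0+0+1+0+1+0 mod 2 = 0
  s[3] = (0000000111111110000000011111111)·(0000110110000101101000111111010) mod 2 = 0+0+0+0+0+0+0+1+1+0+0+0+0+1+0+0+0+0+0+0+0+0+0+1+1+1+1+1+0+1+0 mod 2 = 1
  s[4] = (0000000000000001111111111111111)·(0000110110000101101000111111010) mod 2 = 0+0+0+0+0+0+0+0+0+0+0+0+0+0+0+1+1+0+1+0+0+0+1+1+1+1+1+1+0+1+0 mod 2 = 0
Syndrome = 11010
Column 11 of H equals this syndrome → error at bit 11 (1-indexed).
Flip bit 11: 0000110110000101101000111111010 → 0000110110100101101000111111010
Extract data bits at positions {3,5,6,7,9,10,11,12,13,14,15,17,18,19,20,21,22,23,24,25,26,27,28,29,30,31}: 01101010010101000111111010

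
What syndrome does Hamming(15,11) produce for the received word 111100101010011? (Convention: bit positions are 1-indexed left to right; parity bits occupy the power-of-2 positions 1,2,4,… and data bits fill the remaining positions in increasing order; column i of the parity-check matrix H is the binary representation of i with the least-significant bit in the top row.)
Syndrome s = H · r^T (mod 2), r = 111100101010011:
  s[0] = (101010101010101)·(111100101010011) mod 2 = 1+0+1+0+0+0+1+0+1+0+1+0+0+0+1 mod 2 = 0
  s[1] = (011001100110011)·(111100101010011) mod 2 = 0+1+1+0+0+0+1+0+0+0+1+0+0+1+1 mod 2 = 0
  s[2] = (000111100001111)·(111100101010011) mod 2 = 0+0+0+1+0+0+1+0+0+0+0+0+0+1+1 mod 2 = 0
  s[3] = (000000011111111)·(111100101010011) mod 2 = 0+0+0+0+0+0+0+0+1+0+1+0+0+1+1 mod 2 = 0
Syndrome = 0000
s = 0: no error detected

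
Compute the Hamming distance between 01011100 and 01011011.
XOR = 00000111, count of 1s = 3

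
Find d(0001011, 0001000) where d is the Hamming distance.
XOR = 0000011, count of 1s = 2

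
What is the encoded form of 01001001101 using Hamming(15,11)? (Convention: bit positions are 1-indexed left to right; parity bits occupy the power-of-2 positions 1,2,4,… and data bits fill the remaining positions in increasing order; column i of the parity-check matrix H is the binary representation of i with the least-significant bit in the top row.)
Codeword c = d · G (mod 2), d = 01001001101:
  c[0] = d·G[:,0] = (01001001101)·(11011010101) mod 2 = 0+1+0+0+1+0+0+0+1+0+1 mod 2 = 0
  c[1] = d·G[:,1] = (01001001101)·(10110110011) mod 2 = 0+0+0+0+0+0+0+0+0+0+1 mod 2 = 1
  c[2] = d·G[:,2] = (01001001101)·(10000000000) mod 2 = 0+0+0+0+0+0+0+0+0+0+0 mod 2 = 0
  c[3] = d·G[:,3] = (01001001101)·(01110001111) mod 2 = 0+1+0+0+0+0+0+1+1+0+1 mod 2 = 0
  c[4] = d·G[:,4] = (01001001101)·(01000000000) mod 2 = 0+1+0+0+0+0+0+0+0+0+0 mod 2 = 1
  c[5] = d·G[:,5] = (01001001101)·(00100000000) mod 2 = 0+0+0+0+0+0+0+0+0+0+0 mod 2 = 0
  c[6] = d·G[:,6] = (01001001101)·(00010000000) mod 2 = 0+0+0+0+0+0+0+0+0+0+0 mod 2 = 0
  c[7] = d·G[:,7] = (01001001101)·(00001111111) mod 2 = 0+0+0+0+1+0+0+1+1+0+1 mod 2 = 0
  c[8] = d·G[:,8] = (01001001101)·(00001000000) mod 2 = 0+0+0+0+1+0+0+0+0+0+0 mod 2 = 1
  c[9] = d·G[:,9] = (01001001101)·(00000100000) mod 2 = 0+0+0+0+0+0+0+0+0+0+0 mod 2 = 0
  c[10] = d·G[:,10] = (01001001101)·(00000010000) mod 2 = 0+0+0+0+0+0+0+0+0+0+0 mod 2 = 0
  c[11] = d·G[:,11] = (01001001101)·(00000001000) mod 2 = 0+0+0+0+0+0+0+1+0+0+0 mod 2 = 1
  c[12] = d·G[:,12] = (01001001101)·(00000000100) mod 2 = 0+0+0+0+0+0+0+0+1+0+0 mod 2 = 1
  c[13] = d·G[:,13] = (01001001101)·(00000000010) mod 2 = 0+0+0+0+0+0+0+0+0+0+0 mod 2 = 0
  c[14] = d·G[:,14] = (01001001101)·(00000000001) mod 2 = 0+0+0+0+0+0+0+0+0+0+1 mod 2 = 1
Codeword = 010010001001101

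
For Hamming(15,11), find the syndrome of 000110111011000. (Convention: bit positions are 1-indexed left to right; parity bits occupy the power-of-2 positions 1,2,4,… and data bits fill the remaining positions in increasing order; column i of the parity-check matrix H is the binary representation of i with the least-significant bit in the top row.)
Syndrome s = H · r^T (mod 2), r = 000110111011000:
  s[0] = (101010101010101)·(000110111011000) mod 2 = 0+0+0+0+1+0+1+0+1+0+1+0+0+0+0 mod 2 = 0
  s[1] = (011001100110011)·(000110111011000) mod 2 = 0+0+0+0+0+0+1+0+0+0+1+0+0+0+0 mod 2 = 0
  s[2] = (000111100001111)·(000110111011000) mod 2 = 0+0+0+1+1+0+1+0+0+0+0+1+0+0+0 mod 2 = 0
  s[3] = (000000011111111)·(000110111011000) mod 2 = 0+0+0+0+0+0+0+1+1+0+1+1+0+0+0 mod 2 = 0
Syndrome = 0000
s = 0: no error detected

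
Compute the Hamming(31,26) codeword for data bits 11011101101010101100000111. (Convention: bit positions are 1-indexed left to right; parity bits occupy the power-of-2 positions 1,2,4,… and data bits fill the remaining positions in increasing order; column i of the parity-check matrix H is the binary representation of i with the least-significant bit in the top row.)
Codeword c = d · G (mod 2), d = 11011101101010101100000111:
  c[0] = d·G[:,0] = (11011101101010101100000111)·(11011010101101010101010101) mod 2 = 1+1+0+1+1+0+0+0+1+0+1+0+0+0+0+0+0+1+0+0+0+0+0+1+0+1 mod 2 = 1
  c[1] = d·G[:,1] = (11011101101010101100000111)·(10110110011011001100110011) mod 2 = 1+0+0+1+0+1+0+0+0+0+1+0+1+0+0+0+1+1+0+0+0+0+0+0+1+1 mod 2 = 1
  c[2] = d·G[:,2] = (11011101101010101100000111)·(10000000000000000000000000) mod 2 = 1+0+0+0+0+0+0+0+0+0+0+0+0+0+0+0+0+0+0+0+0+0+0+0+0+0 mod 2 = 1
  c[3] = d·G[:,3] = (11011101101010101100000111)·(01110001111000111100001111) mod 2 = 0+1+0+1+0+0+0+1+1+0+1+0+0+0+1+0+1+1+0+0+0+0+0+1+1+1 mod 2 = 1
  c[4] = d·G[:,4] = (11011101101010101100000111)·(01000000000000000000000000) mod 2 = 0+1+0+0+0+0+0+0+0+0+0+0+0+0+0+0+0+0+0+0+0+0+0+0+0+0 mod 2 = 1
  c[5] = d·G[:,5] = (11011101101010101100000111)·(00100000000000000000000000) mod 2 = 0+0+0+0+0+0+0+0+0+0+0+0+0+0+0+0+0+0+0+0+0+0+0+0+0+0 mod 2 = 0
  c[6] = d·G[:,6] = (11011101101010101100000111)·(00010000000000000000000000) mod 2 = 0+0+0+1+0+0+0+0+0+0+0+0+0+0+0+0+0+0+0+0+0+0+0+0+0+0 mod 2 = 1
  c[7] = d·G[:,7] = (11011101101010101100000111)·(00001111111000000011111111) mod 2 = 0+0+0+0+1+1+0+1+1+0+1+0+0+0+0+0+0+0+0+0+0+0+0+1+1+1 mod 2 = 0
  c[8] = d·G[:,8] = (11011101101010101100000111)·(00001000000000000000000000) mod 2 = 0+0+0+0+1+0+0+0+0+0+0+0+0+0+0+0+0+0+0+0+0+0+0+0+0+0 mod 2 = 1
  c[9] = d·G[:,9] = (11011101101010101100000111)·(00000100000000000000000000) mod 2 = 0+0+0+0+0+1+0+0+0+0+0+0+0+0+0+0+0+0+0+0+0+0+0+0+0+0 mod 2 = 1
  c[10] = d·G[:,10] = (11011101101010101100000111)·(00000010000000000000000000) mod 2 = 0+0+0+0+0+0+0+0+0+0+0+0+0+0+0+0+0+0+0+0+0+0+0+0+0+0 mod 2 = 0
  c[11] = d·G[:,11] = (11011101101010101100000111)·(00000001000000000000000000) mod 2 = 0+0+0+0+0+0+0+1+0+0+0+0+0+0+0+0+0+0+0+0+0+0+0+0+0+0 mod 2 = 1
  c[12] = d·G[:,12] = (11011101101010101100000111)·(00000000100000000000000000) mod 2 = 0+0+0+0+0+0+0+0+1+0+0+0+0+0+0+0+0+0+0+0+0+0+0+0+0+0 mod 2 = 1
  c[13] = d·G[:,13] = (11011101101010101100000111)·(00000000010000000000000000) mod 2 = 0+0+0+0+0+0+0+0+0+0+0+0+0+0+0+0+0+0+0+0+0+0+0+0+0+0 mod 2 = 0
  c[14] = d·G[:,14] = (11011101101010101100000111)·(00000000001000000000000000) mod 2 = 0+0+0+0+0+0+0+0+0+0+1+0+0+0+0+0+0+0+0+0+0+0+0+0+0+0 mod 2 = 1
  c[15] = d·G[:,15] = (11011101101010101100000111)·(00000000000111111111111111) mod 2 = 0+0+0+0+0+0+0+0+0+0+0+0+1+0+1+0+1+1+0+0+0+0+0+1+1+1 mod 2 = 1
  c[16] = d·G[:,16] = (11011101101010101100000111)·(00000000000100000000000000) mod 2 = 0+0+0+0+0+0+0+0+0+0+0+0+0+0+0+0+0+0+0+0+0+0+0+0+0+0 mod 2 = 0
  c[17] = d·G[:,17] = (11011101101010101100000111)·(00000000000010000000000000) mod 2 = 0+0+0+0+0+0+0+0+0+0+0+0+1+0+0+0+0+0+0+0+0+0+0+0+0+0 mod 2 = 1
  c[18] = d·G[:,18] = (11011101101010101100000111)·(00000000000001000000000000) mod 2 = 0+0+0+0+0+0+0+0+0+0+0+0+0+0+0+0+0+0+0+0+0+0+0+0+0+0 mod 2 = 0
  c[19] = d·G[:,19] = (11011101101010101100000111)·(00000000000000100000000000) mod 2 = 0+0+0+0+0+0+0+0+0+0+0+0+0+0+1+0+0+0+0+0+0+0+0+0+0+0 mod 2 = 1
  c[20] = d·G[:,20] = (11011101101010101100000111)·(00000000000000010000000000) mod 2 = 0+0+0+0+0+0+0+0+0+0+0+0+0+0+0+0+0+0+0+0+0+0+0+0+0+0 mod 2 = 0
  c[21] = d·G[:,21] = (11011101101010101100000111)·(00000000000000001000000000) mod 2 = 0+0+0+0+0+0+0+0+0+0+0+0+0+0+0+0+1+0+0+0+0+0+0+0+0+0 mod 2 = 1
  c[22] = d·G[:,22] = (11011101101010101100000111)·(00000000000000000100000000) mod 2 = 0+0+0+0+0+0+0+0+0+0+0+0+0+0+0+0+0+1+0+0+0+0+0+0+0+0 mod 2 = 1
  c[23] = d·G[:,23] = (11011101101010101100000111)·(00000000000000000010000000) mod 2 = 0+0+0+0+0+0+0+0+0+0+0+0+0+0+0+0+0+0+0+0+0+0+0+0+0+0 mod 2 = 0
  c[24] = d·G[:,24] = (11011101101010101100000111)·(00000000000000000001000000) mod 2 = 0+0+0+0+0+0+0+0+0+0+0+0+0+0+0+0+0+0+0+0+0+0+0+0+0+0 mod 2 = 0
  c[25] = d·G[:,25] = (11011101101010101100000111)·(00000000000000000000100000) mod 2 = 0+0+0+0+0+0+0+0+0+0+0+0+0+0+0+0+0+0+0+0+0+0+0+0+0+0 mod 2 = 0
  c[26] = d·G[:,26] = (11011101101010101100000111)·(00000000000000000000010000) mod 2 = 0+0+0+0+0+0+0+0+0+0+0+0+0+0+0+0+0+0+0+0+0+0+0+0+0+0 mod 2 = 0
  c[27] = d·G[:,27] = (11011101101010101100000111)·(00000000000000000000001000) mod 2 = 0+0+0+0+0+0+0+0+0+0+0+0+0+0+0+0+0+0+0+0+0+0+0+0+0+0 mod 2 = 0
  c[28] = d·G[:,28] = (11011101101010101100000111)·(00000000000000000000000100) mod 2 = 0+0+0+0+0+0+0+0+0+0+0+0+0+0+0+0+0+0+0+0+0+0+0+1+0+0 mod 2 = 1
  c[29] = d·G[:,29] = (11011101101010101100000111)·(00000000000000000000000010) mod 2 = 0+0+0+0+0+0+0+0+0+0+0+0+0+0+0+0+0+0+0+0+0+0+0+0+1+0 mod 2 = 1
  c[30] = d·G[:,30] = (11011101101010101100000111)·(00000000000000000000000001) mod 2 = 0+0+0+0+0+0+0+0+0+0+0+0+0+0+0+0+0+0+0+0+0+0+0+0+0+1 mod 2 = 1
Codeword = 1111101011011011010101100000111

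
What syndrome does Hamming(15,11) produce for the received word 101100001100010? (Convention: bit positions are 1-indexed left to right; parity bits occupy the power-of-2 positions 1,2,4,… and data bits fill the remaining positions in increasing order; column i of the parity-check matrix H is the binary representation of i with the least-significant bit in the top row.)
Syndrome s = H · r^T (mod 2), r = 101100001100010:
  s[0] = (101010101010101)·(101100001100010) mod 2 = 1+0+1+0+0+0+0+0+1+0+0+0+0+0+0 mod 2 = 1
  s[1] = (011001100110011)·(101100001100010) mod 2 = 0+0+1+0+0+0+0+0+0+1+0+0+0+1+0 mod 2 = 1
  s[2] = (000111100001111)·(101100001100010) mod 2 = 0+0+0+1+0+0+0+0+0+0+0+0+0+1+0 mod 2 = 0
  s[3] = (000000011111111)·(101100001100010) mod 2 = 0+0+0+0+0+0+0+0+1+1+0+0+0+1+0 mod 2 = 1
Syndrome = 1101
Non-zero syndrome: error at position 11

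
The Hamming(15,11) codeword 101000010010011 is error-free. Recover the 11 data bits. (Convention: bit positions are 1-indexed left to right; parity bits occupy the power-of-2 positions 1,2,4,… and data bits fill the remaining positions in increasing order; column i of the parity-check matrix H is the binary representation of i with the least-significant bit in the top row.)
Parity bits occupy power-of-2 positions; data bits are at positions {3,5,6,7,9,10,11,12,13,14,15} (1-indexed).
Extract: c[3]=1 c[5]=0 c[6]=0 c[7]=0 c[9]=0 c[10]=0 c[11]=1 c[12]=0 c[13]=0 c[14]=1 c[15]=1
Data = 10000010011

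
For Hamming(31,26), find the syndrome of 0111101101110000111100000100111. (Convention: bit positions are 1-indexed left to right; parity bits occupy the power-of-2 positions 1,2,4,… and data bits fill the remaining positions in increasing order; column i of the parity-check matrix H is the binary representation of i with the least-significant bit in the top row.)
Syndrome s = H · r^T (mod 2), r = 0111101101110000111100000100111:
  s[0] = (1010101010101010101010101010101)·(0111101101110000111100000100111) mod 2 = 0+0+1+0+1+0+1+0+0+0+1+0+0+0+0+0+1+0+1+0+0+0+0+0+0+0+0+0+1+0+1 mod 2 = 0
  s[1] = (0110011001100110011001100110011)·(0111101101110000111100000100111) mod 2 = 0+1+1+0+0+0+1+0+0+1+1+0+0+0+0+0+0+1+1+0+0+0+0+0+0+1+0+0+0+1+1 mod 2 = 0
  s[2] = (0001111000011110000111100001111)·(0111101101110000111100000100111) mod 2 = 0+0+0+1+1+0+1+0+0+0+0+1+0+0+0+0+0+0+0+1+0+0+0+0+0+0+0+0+1+1+1 mod 2 = 0
  s[3] = (0000000111111110000000011111111)·(0111101101110000111100000100111) mod 2 = 0+0+0+0+0+0+0+1+0+1+1+1+0+0+0+0+0+0+0+0+0+0+0+0+0+1+0+0+1+1+1 mod 2 = 0
  s[4] = (0000000000000001111111111111111)·(0111101101110000111100000100111) mod 2 = 0+0+0+0+0+0+0+0+0+0+0+0+0+0+0+0+1+1+1+1+0+0+0+0+0+1+0+0+1+1+1 mod 2 = 0
Syndrome = 00000
s = 0: no error detected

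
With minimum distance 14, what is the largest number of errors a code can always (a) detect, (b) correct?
(a) Detection requires d_min ≥ e+1, so e ≤ d_min − 1 = 13.
(b) Correction requires d_min ≥ 2t+1, so t ≤ ⌊(d_min − 1)/2⌋ = ⌊13/2⌋ = 6.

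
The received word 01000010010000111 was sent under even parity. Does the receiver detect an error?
Sum of received bits: 0+1+0+0+0+0+1+0+0+1+0+0+0+0+1+1+1 = 6; 6 mod 2 = 0. Result is 0 → no error detected.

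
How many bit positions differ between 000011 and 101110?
XOR = 101101, count of 1s = 4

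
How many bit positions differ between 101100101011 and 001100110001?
XOR = 100000011010, count of 1s = 4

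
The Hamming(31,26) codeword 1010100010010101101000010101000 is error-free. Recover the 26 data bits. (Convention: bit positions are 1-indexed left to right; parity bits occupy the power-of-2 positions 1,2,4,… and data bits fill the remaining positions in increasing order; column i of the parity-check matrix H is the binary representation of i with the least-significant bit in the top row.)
Parity bits occupy power-of-2 positions; data bits are at positions {3,5,6,7,9,10,11,12,13,14,15,17,18,19,20,21,22,23,24,25,26,27,28,29,30,31} (1-indexed).
Extract: c[3]=1 c[5]=1 c[6]=0 c[7]=0 c[9]=1 c[10]=0 c[11]=0 c[12]=1 c[13]=0 c[14]=1 c[15]=0 c[17]=1 c[18]=0 c[19]=1 c[20]=0 c[21]=0 c[22]=0 c[23]=0 c[24]=1 c[25]=0 c[26]=1 c[27]=0 c[28]=1 c[29]=0 c[30]=0 c[31]=0
Data = 11001001010101000010101000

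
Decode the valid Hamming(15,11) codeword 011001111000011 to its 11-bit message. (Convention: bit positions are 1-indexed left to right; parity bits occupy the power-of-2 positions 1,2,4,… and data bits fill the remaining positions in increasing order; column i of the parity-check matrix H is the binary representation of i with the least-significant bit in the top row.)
Parity bits occupy power-of-2 positions; data bits are at positions {3,5,6,7,9,10,11,12,13,14,15} (1-indexed).
Extract: c[3]=1 c[5]=0 c[6]=1 c[7]=1 c[9]=1 c[10]=0 c[11]=0 c[12]=0 c[13]=0 c[14]=1 c[15]=1
Data = 10111000011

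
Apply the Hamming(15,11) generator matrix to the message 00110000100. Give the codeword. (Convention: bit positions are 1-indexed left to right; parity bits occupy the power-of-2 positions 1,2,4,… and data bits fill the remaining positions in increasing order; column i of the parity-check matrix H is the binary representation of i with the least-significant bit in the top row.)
Codeword c = d · G (mod 2), d = 00110000100:
  c[0] = d·G[:,0] = (00110000100)·(11011010101) mod 2 = 0+0+0+1+0+0+0+0+1+0+0 mod 2 = 0
  c[1] = d·G[:,1] = (00110000100)·(10110110011) mod 2 = 0+0+1+1+0+0+0+0+0+0+0 mod 2 = 0
  c[2] = d·G[:,2] = (00110000100)·(10000000000) mod 2 = 0+0+0+0+0+0+0+0+0+0+0 mod 2 = 0
  c[3] = d·G[:,3] = (00110000100)·(01110001111) mod 2 = 0+0+1+1+0+0+0+0+1+0+0 mod 2 = 1
  c[4] = d·G[:,4] = (00110000100)·(01000000000) mod 2 = 0+0+0+0+0+0+0+0+0+0+0 mod 2 = 0
  c[5] = d·G[:,5] = (00110000100)·(00100000000) mod 2 = 0+0+1+0+0+0+0+0+0+0+0 mod 2 = 1
  c[6] = d·G[:,6] = (00110000100)·(00010000000) mod 2 = 0+0+0+1+0+0+0+0+0+0+0 mod 2 = 1
  c[7] = d·G[:,7] = (00110000100)·(00001111111) mod 2 = 0+0+0+0+0+0+0+0+1+0+0 mod 2 = 1
  c[8] = d·G[:,8] = (00110000100)·(00001000000) mod 2 = 0+0+0+0+0+0+0+0+0+0+0 mod 2 = 0
  c[9] = d·G[:,9] = (00110000100)·(00000100000) mod 2 = 0+0+0+0+0+0+0+0+0+0+0 mod 2 = 0
  c[10] = d·G[:,10] = (00110000100)·(00000010000) mod 2 = 0+0+0+0+0+0+0+0+0+0+0 mod 2 = 0
  c[11] = d·G[:,11] = (00110000100)·(00000001000) mod 2 = 0+0+0+0+0+0+0+0+0+0+0 mod 2 = 0
  c[12] = d·G[:,12] = (00110000100)·(00000000100) mod 2 = 0+0+0+0+0+0+0+0+1+0+0 mod 2 = 1
  c[13] = d·G[:,13] = (00110000100)·(00000000010) mod 2 = 0+0+0+0+0+0+0+0+0+0+0 mod 2 = 0
  c[14] = d·G[:,14] = (00110000100)·(00000000001) mod 2 = 0+0+0+0+0+0+0+0+0+0+0 mod 2 = 0
Codeword = 000101110000100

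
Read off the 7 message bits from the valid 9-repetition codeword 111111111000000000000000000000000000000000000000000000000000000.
Split into 9-bit blocks: 111111111 000000000 000000000 000000000 000000000 000000000 000000000
Data = 1000000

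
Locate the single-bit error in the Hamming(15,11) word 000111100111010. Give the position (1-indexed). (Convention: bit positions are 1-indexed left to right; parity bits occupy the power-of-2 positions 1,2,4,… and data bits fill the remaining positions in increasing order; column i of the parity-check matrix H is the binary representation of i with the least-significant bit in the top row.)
Syndrome s = H · r^T (mod 2), r = 000111100111010:
  s[0] = (101010101010101)·(000111100111010) mod 2 = 0+0+0+0+1+0+1+0+0+0+1+0+0+0+0 mod 2 = 1
  s[1] = (011001100110011)·(000111100111010) mod 2 = 0+0+0+0+0+1+1+0+0+1+1+0+0+1+0 mod 2 = 1
  s[2] = (000111100001111)·(000111100111010) mod 2 = 0+0+0+1+1+1+1+0+0+0+0+1+0+1+0 mod 2 = 0
  s[3] = (000000011111111)·(000111100111010) mod 2 = 0+0+0+0+0+0+0+0+0+1+1+1+0+1+0 mod 2 = 0
Syndrome = 1100
Column i of H is the binary representation of i, so the syndrome is the binary index of the flipped bit.
Read s = 1100 with s[0] as LSB: 1·2^0 + 1·2^1 + 0·2^2 + 0·2^3 = 3.
Error is at bit position 3.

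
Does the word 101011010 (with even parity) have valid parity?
Sum of all bits: 1+0+1+0+1+1+0+1+0 = 5; 5 mod 2 = 1. Result is 1 → parity error detected.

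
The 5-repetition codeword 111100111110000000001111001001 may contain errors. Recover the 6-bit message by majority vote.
Split into 5-bit blocks and majority-vote each:
  block 1 = 11110: 4 ones, 1 zeros → 1
  block 2 = 01111: 4 ones, 1 zeros → 1
  block 3 = 10000: 1 ones, 4 zeros → 0
  block 4 = 00000: 0 ones, 5 zeros → 0
  block 5 = 11110: 4 ones, 1 zeros → 1
  block 6 = 01001: 2 ones, 3 zeros → 0
Decoded = 110010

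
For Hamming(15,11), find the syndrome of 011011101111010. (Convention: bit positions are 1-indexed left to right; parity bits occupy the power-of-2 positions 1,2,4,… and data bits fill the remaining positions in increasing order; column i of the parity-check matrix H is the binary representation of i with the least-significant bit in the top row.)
Syndrome s = H · r^T (mod 2), r = 011011101111010:
  s[0] = (101010101010101)·(011011101111010) mod 2 = 0+0+1+0+1+0+1+0+1+0+1+0+0+0+0 mod 2 = 1
  s[1] = (011001100110011)·(011011101111010) mod 2 = 0+1+1+0+0+1+1+0+0+1+1+0+0+1+0 mod 2 = 1
  s[2] = (000111100001111)·(011011101111010) mod 2 = 0+0+0+0+1+1+1+0+0+0+0+1+0+1+0 mod 2 = 1
  s[3] = (000000011111111)·(011011101111010) mod 2 = 0+0+0+0+0+0+0+0+1+1+1+1+0+1+0 mod 2 = 1
Syndrome = 1111
Non-zero syndrome: error at position 15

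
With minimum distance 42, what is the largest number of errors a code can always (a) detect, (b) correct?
(a) Detection requires d_min ≥ e+1, so e ≤ d_min − 1 = 41.
(b) Correction requires d_min ≥ 2t+1, so t ≤ ⌊(d_min − 1)/2⌋ = ⌊41/2⌋ = 20.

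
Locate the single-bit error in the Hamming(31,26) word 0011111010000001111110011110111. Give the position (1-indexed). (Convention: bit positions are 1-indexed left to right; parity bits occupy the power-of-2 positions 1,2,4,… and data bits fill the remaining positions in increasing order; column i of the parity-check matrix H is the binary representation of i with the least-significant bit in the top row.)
Syndrome s = H · r^T (mod 2), r = 0011111010000001111110011110111:
  s[0] = (1010101010101010101010101010101)·(0011111010000001111110011110111) mod 2 = 0+0+1+0+1+0+1+0+1+0+0+0+0+0+0+0+1+0+1+0+1+0+0+0+1+0+1+0+1+0+1 mod 2 = 1
  s[1] = (0110011001100110011001100110011)·(0011111010000001111110011110111) mod 2 = 0+0+1+0+0+1+1+0+0+0+0+0+0+0+0+0+0+1+1+0+0+0+0+0+0+1+1+0+0+1+1 mod 2 = 1
  s[2] = (0001111000011110000111100001111)·(0011111010000001111110011110111) mod 2 = 0+0+0+1+1+1+1+0+0+0+0+0+0+0+0+0+0+0+0+1+1+0+0+0+0+0+0+0+1+1+1 mod 2 = 1
  s[3] = (0000000111111110000000011111111)·(0011111010000001111110011110111) mod 2 = 0+0+0+0+0+0+0+0+1+0+0+0+0+0+0+0+0+0+0+0+0+0+0+1+1+1+1+0+1+1+1 mod 2 = 0
  s[4] = (0000000000000001111111111111111)·(0011111010000001111110011110111) mod 2 = 0+0+0+0+0+0+0+0+0+0+0+0+0+0+0+1+1+1+1+1+1+0+0+1+1+1+1+0+1+1+1 mod 2 = 1
Syndrome = 11101
Column i of H is the binary representation of i, so the syndrome is the binary index of the flipped bit.
Read s = 11101 with s[0] as LSB: 1·2^0 + 1·2^1 + 1·2^2 + 0·2^3 + 1·2^4 = 23.
Error is at bit position 23.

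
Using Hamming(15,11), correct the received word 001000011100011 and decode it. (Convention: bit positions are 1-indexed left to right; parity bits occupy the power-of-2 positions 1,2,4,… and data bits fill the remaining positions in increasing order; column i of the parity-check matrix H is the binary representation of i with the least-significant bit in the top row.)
Syndrome s = H · r^T (mod 2), r = 001000011100011:
  s[0] = (101010101010101)·(001000011100011) mod 2 = 0+0+1+0+0+0+0+0+1+0+0+0+0+0+1 mod 2 = 1
  s[1] = (011001100110011)·(001000011100011) mod 2 = 0+0+1+0+0+0+0+0+0+1+0+0+0+1+1 mod 2 = 0
  s[2] = (000111100001111)·(001000011100011) mod 2 = 0+0+0+0+0+0+0+0+0+0+0+0+0+1+1 mod 2 = 0
  s[3] = (000000011111111)·(001000011100011) mod 2 = 0+0+0+0+0+0+0+1+1+1+0+0+0+1+1 mod 2 = 1
Syndrome = 1001
Column 9 of H equals this syndrome → error at bit 9 (1-indexed).
Flip bit 9: 001000011100011 → 001000010100011
Extract data bits at positions {3,5,6,7,9,10,11,12,13,14,15}: 10000100011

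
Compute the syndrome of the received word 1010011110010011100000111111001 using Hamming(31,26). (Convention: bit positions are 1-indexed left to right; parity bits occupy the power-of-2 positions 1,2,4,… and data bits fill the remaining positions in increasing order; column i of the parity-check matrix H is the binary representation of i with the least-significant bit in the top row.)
Syndrome s = H · r^T (mod 2), r = 1010011110010011100000111111001:
  s[0] = (1010101010101010101010101010101)·(1010011110010011100000111111001) mod 2 = 1+0+1+0+0+0+1+0+1+0+0+0+0+0+1+0+1+0+0+0+0+0+1+0+1+0+1+0+0+0+1 mod 2 = 0
  s[1] = (0110011001100110011001100110011)·(1010011110010011100000111111001) mod 2 = 0+0+1+0+0+1+1+0+0+0+0+0+0+0+1+0+0+0+0+0+0+0+1+0+0+1+1+0+0+0+1 mod 2 = 0
  s[2] = (0001111000011110000111100001111)·(1010011110010011100000111111001) mod 2 = 0+0+0+0+0+1+1+0+0+0+0+1+0+0+1+0+0+0+0+0+0+0+1+0+0+0+0+1+0+0+1 mod 2 = 1
  s[3] = (0000000111111110000000011111111)·(1010011110010011100000111111001) mod 2 = 0+0+0+0+0+0+0+1+1+0+0+1+0+0+1+0+0+0+0+0+0+0+0+1+1+1+1+1+0+0+1 mod 2 = 0
  s[4] = (0000000000000001111111111111111)·(1010011110010011100000111111001) mod 2 = 0+0+0+0+0+0+0+0+0+0+0+0+0+0+0+1+1+0+0+0+0+0+1+1+1+1+1+1+0+0+1 mod 2 = 1
Syndrome = 00101
Non-zero syndrome: error at position 20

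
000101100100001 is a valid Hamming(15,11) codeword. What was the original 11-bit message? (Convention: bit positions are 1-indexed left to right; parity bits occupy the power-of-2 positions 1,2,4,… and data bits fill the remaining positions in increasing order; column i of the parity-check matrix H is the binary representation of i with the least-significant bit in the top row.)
Parity bits occupy power-of-2 positions; data bits are at positions {3,5,6,7,9,10,11,12,13,14,15} (1-indexed).
Extract: c[3]=0 c[5]=0 c[6]=1 c[7]=1 c[9]=0 c[10]=1 c[11]=0 c[12]=0 c[13]=0 c[14]=0 c[15]=1
Data = 00110100001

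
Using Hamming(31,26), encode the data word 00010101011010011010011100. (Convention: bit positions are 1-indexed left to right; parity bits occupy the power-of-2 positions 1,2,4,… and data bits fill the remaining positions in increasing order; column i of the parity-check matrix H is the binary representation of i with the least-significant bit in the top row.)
Codeword c = d · G (mod 2), d = 00010101011010011010011100:
  c[0] = d·G[:,0] = (00010101011010011010011100)·(11011010101101010101010101) mod 2 = 0+0+0+1+0+0+0+0+0+0+1+0+0+0+0+1+0+0+0+0+0+1+0+1+0+0 mod 2 = 1
  c[1] = d·G[:,1] = (00010101011010011010011100)·(10110110011011001100110011) mod 2 = 0+0+0+1+0+1+0+0+0+1+1+0+1+0+0+0+1+0+0+0+0+1+0+0+0+0 mod 2 = 1
  c[2] = d·G[:,2] = (00010101011010011010011100)·(10000000000000000000000000) mod 2 = 0+0+0+0+0+0+0+0+0+0+0+0+0+0+0+0+0+0+0+0+0+0+0+0+0+0 mod 2 = 0
  c[3] = d·G[:,3] = (00010101011010011010011100)·(01110001111000111100001111) mod 2 = 0+0+0+1+0+0+0+1+0+1+1+0+0+0+0+1+1+0+0+0+0+0+1+1+0+0 mod 2 = 0
  c[4] = d·G[:,4] = (00010101011010011010011100)·(01000000000000000000000000) mod 2 = 0+0+0+0+0+0+0+0+0+0+0+0+0+0+0+0+0+0+0+0+0+0+0+0+0+0 mod 2 = 0
  c[5] = d·G[:,5] = (00010101011010011010011100)·(00100000000000000000000000) mod 2 = 0+0+0+0+0+0+0+0+0+0+0+0+0+0+0+0+0+0+0+0+0+0+0+0+0+0 mod 2 = 0
  c[6] = d·G[:,6] = (00010101011010011010011100)·(00010000000000000000000000) mod 2 = 0+0+0+1+0+0+0+0+0+0+0+0+0+0+0+0+0+0+0+0+0+0+0+0+0+0 mod 2 = 1
  c[7] = d·G[:,7] = (00010101011010011010011100)·(00001111111000000011111111) mod 2 = 0+0+0+0+0+1+0+1+0+1+1+0+0+0+0+0+0+0+1+0+0+1+1+1+0+0 mod 2 = 0
  c[8] = d·G[:,8] = (00010101011010011010011100)·(00001000000000000000000000) mod 2 = 0+0+0+0+0+0+0+0+0+0+0+0+0+0+0+0+0+0+0+0+0+0+0+0+0+0 mod 2 = 0
  c[9] = d·G[:,9] = (00010101011010011010011100)·(00000100000000000000000000) mod 2 = 0+0+0+0+0+1+0+0+0+0+0+0+0+0+0+0+0+0+0+0+0+0+0+0+0+0 mod 2 = 1
  c[10] = d·G[:,10] = (00010101011010011010011100)·(00000010000000000000000000) mod 2 = 0+0+0+0+0+0+0+0+0+0+0+0+0+0+0+0+0+0+0+0+0+0+0+0+0+0 mod 2 = 0
  c[11] = d·G[:,11] = (00010101011010011010011100)·(00000001000000000000000000) mod 2 = 0+0+0+0+0+0+0+1+0+0+0+0+0+0+0+0+0+0+0+0+0+0+0+0+0+0 mod 2 = 1
  c[12] = d·G[:,12] = (00010101011010011010011100)·(00000000100000000000000000) mod 2 = 0+0+0+0+0+0+0+0+0+0+0+0+0+0+0+0+0+0+0+0+0+0+0+0+0+0 mod 2 = 0
  c[13] = d·G[:,13] = (00010101011010011010011100)·(00000000010000000000000000) mod 2 = 0+0+0+0+0+0+0+0+0+1+0+0+0+0+0+0+0+0+0+0+0+0+0+0+0+0 mod 2 = 1
  c[14] = d·G[:,14] = (00010101011010011010011100)·(00000000001000000000000000) mod 2 = 0+0+0+0+0+0+0+0+0+0+1+0+0+0+0+0+0+0+0+0+0+0+0+0+0+0 mod 2 = 1
  c[15] = d·G[:,15] = (00010101011010011010011100)·(00000000000111111111111111) mod 2 = 0+0+0+0+0+0+0+0+0+0+0+0+1+0+0+1+1+0+1+0+0+1+1+1+0+0 mod 2 = 1
  c[16] = d·G[:,16] = (00010101011010011010011100)·(00000000000100000000000000) mod 2 = 0+0+0+0+0+0+0+0+0+0+0+0+0+0+0+0+0+0+0+0+0+0+0+0+0+0 mod 2 = 0
  c[17] = d·G[:,17] = (00010101011010011010011100)·(00000000000010000000000000) mod 2 = 0+0+0+0+0+0+0+0+0+0+0+0+1+0+0+0+0+0+0+0+0+0+0+0+0+0 mod 2 = 1
  c[18] = d·G[:,18] = (00010101011010011010011100)·(00000000000001000000000000) mod 2 = 0+0+0+0+0+0+0+0+0+0+0+0+0+0+0+0+0+0+0+0+0+0+0+0+0+0 mod 2 = 0
  c[19] = d·G[:,19] = (00010101011010011010011100)·(00000000000000100000000000) mod 2 = 0+0+0+0+0+0+0+0+0+0+0+0+0+0+0+0+0+0+0+0+0+0+0+0+0+0 mod 2 = 0
  c[20] = d·G[:,20] = (00010101011010011010011100)·(00000000000000010000000000) mod 2 = 0+0+0+0+0+0+0+0+0+0+0+0+0+0+0+1+0+0+0+0+0+0+0+0+0+0 mod 2 = 1
  c[21] = d·G[:,21] = (00010101011010011010011100)·(00000000000000001000000000) mod 2 = 0+0+0+0+0+0+0+0+0+0+0+0+0+0+0+0+1+0+0+0+0+0+0+0+0+0 mod 2 = 1
  c[22] = d·G[:,22] = (00010101011010011010011100)·(00000000000000000100000000) mod 2 = 0+0+0+0+0+0+0+0+0+0+0+0+0+0+0+0+0+0+0+0+0+0+0+0+0+0 mod 2 = 0
  c[23] = d·G[:,23] = (00010101011010011010011100)·(00000000000000000010000000) mod 2 = 0+0+0+0+0+0+0+0+0+0+0+0+0+0+0+0+0+0+1+0+0+0+0+0+0+0 mod 2 = 1
  c[24] = d·G[:,24] = (00010101011010011010011100)·(00000000000000000001000000) mod 2 = 0+0+0+0+0+0+0+0+0+0+0+0+0+0+0+0+0+0+0+0+0+0+0+0+0+0 mod 2 = 0
  c[25] = d·G[:,25] = (00010101011010011010011100)·(00000000000000000000100000) mod 2 = 0+0+0+0+0+0+0+0+0+0+0+0+0+0+0+0+0+0+0+0+0+0+0+0+0+0 mod 2 = 0
  c[26] = d·G[:,26] = (00010101011010011010011100)·(00000000000000000000010000) mod 2 = 0+0+0+0+0+0+0+0+0+0+0+0+0+0+0+0+0+0+0+0+0+1+0+0+0+0 mod 2 = 1
  c[27] = d·G[:,27] = (00010101011010011010011100)·(00000000000000000000001000) mod 2 = 0+0+0+0+0+0+0+0+0+0+0+0+0+0+0+0+0+0+0+0+0+0+1+0+0+0 mod 2 = 1
  c[28] = d·G[:,28] = (00010101011010011010011100)·(00000000000000000000000100) mod 2 = 0+0+0+0+0+0+0+0+0+0+0+0+0+0+0+0+0+0+0+0+0+0+0+1+0+0 mod 2 = 1
  c[29] = d·G[:,29] = (00010101011010011010011100)·(00000000000000000000000010) mod 2 = 0+0+0+0+0+0+0+0+0+0+0+0+0+0+0+0+0+0+0+0+0+0+0+0+0+0 mod 2 = 0
  c[30] = d·G[:,30] = (00010101011010011010011100)·(00000000000000000000000001) mod 2 = 0+0+0+0+0+0+0+0+0+0+0+0+0+0+0+0+0+0+0+0+0+0+0+0+0+0 mod 2 = 0
Codeword = 1100001001010111010011010011100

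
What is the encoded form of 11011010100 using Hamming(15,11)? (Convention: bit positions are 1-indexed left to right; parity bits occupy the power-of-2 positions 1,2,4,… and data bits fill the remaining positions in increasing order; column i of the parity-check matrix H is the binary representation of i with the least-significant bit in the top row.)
Codeword c = d · G (mod 2), d = 11011010100:
  c[0] = d·G[:,0] = (11011010100)·(11011010101) mod 2 = 1+1+0+1+1+0+1+0+1+0+0 mod 2 = 0
  c[1] = d·G[:,1] = (11011010100)·(10110110011) mod 2 = 1+0+0+1+0+0+1+0+0+0+0 mod 2 = 1
  c[2] = d·G[:,2] = (11011010100)·(10000000000) mod 2 = 1+0+0+0+0+0+0+0+0+0+0 mod 2 = 1
  c[3] = d·G[:,3] = (11011010100)·(01110001111) mod 2 = 0+1+0+1+0+0+0+0+1+0+0 mod 2 = 1
  c[4] = d·G[:,4] = (11011010100)·(01000000000) mod 2 = 0+1+0+0+0+0+0+0+0+0+0 mod 2 = 1
  c[5] = d·G[:,5] = (11011010100)·(00100000000) mod 2 = 0+0+0+0+0+0+0+0+0+0+0 mod 2 = 0
  c[6] = d·G[:,6] = (11011010100)·(00010000000) mod 2 = 0+0+0+1+0+0+0+0+0+0+0 mod 2 = 1
  c[7] = d·G[:,7] = (11011010100)·(00001111111) mod 2 = 0+0+0+0+1+0+1+0+1+0+0 mod 2 = 1
  c[8] = d·G[:,8] = (11011010100)·(00001000000) mod 2 = 0+0+0+0+1+0+0+0+0+0+0 mod 2 = 1
  c[9] = d·G[:,9] = (11011010100)·(00000100000) mod 2 = 0+0+0+0+0+0+0+0+0+0+0 mod 2 = 0
  c[10] = d·G[:,10] = (11011010100)·(00000010000) mod 2 = 0+0+0+0+0+0+1+0+0+0+0 mod 2 = 1
  c[11] = d·G[:,11] = (11011010100)·(00000001000) mod 2 = 0+0+0+0+0+0+0+0+0+0+0 mod 2 = 0
  c[12] = d·G[:,12] = (11011010100)·(00000000100) mod 2 = 0+0+0+0+0+0+0+0+1+0+0 mod 2 = 1
  c[13] = d·G[:,13] = (11011010100)·(00000000010) mod 2 = 0+0+0+0+0+0+0+0+0+0+0 mod 2 = 0
  c[14] = d·G[:,14] = (11011010100)·(00000000001) mod 2 = 0+0+0+0+0+0+0+0+0+0+0 mod 2 = 0
Codeword = 011110111010100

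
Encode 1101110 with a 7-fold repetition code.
Repeat each bit 7× and concatenate:
1→1111111  1→1111111  0→0000000  1→1111111  1→1111111  1→1111111  0→0000000
Codeword = 1111111111111100000001111111111111111111110000000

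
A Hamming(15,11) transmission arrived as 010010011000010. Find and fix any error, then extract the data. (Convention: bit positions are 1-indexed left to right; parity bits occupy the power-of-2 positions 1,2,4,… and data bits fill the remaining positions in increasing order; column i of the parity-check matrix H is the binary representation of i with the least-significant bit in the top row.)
Syndrome s = H · r^T (mod 2), r = 010010011000010:
  s[0] = (101010101010101)·(010010011000010) mod 2 = 0+0+0+0+1+0+0+0+1+0+0+0+0+0+0 mod 2 = 0
  s[1] = (011001100110011)·(010010011000010) mod 2 = 0+1+0+0+0+0+0+0+0+0+0+0+0+1+0 mod 2 = 0
  s[2] = (000111100001111)·(010010011000010) mod 2 = 0+0+0+0+1+0+0+0+0+0+0+0+0+1+0 mod 2 = 0
  s[3] = (000000011111111)·(010010011000010) mod 2 = 0+0+0+0+0+0+0+1+1+0+0+0+0+1+0 mod 2 = 1
Syndrome = 0001
Column 8 of H equals this syndrome → error at bit 8 (1-indexed).
Flip bit 8: 010010011000010 → 010010001000010
Extract data bits at positions {3,5,6,7,9,10,11,12,13,14,15}: 01001000010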